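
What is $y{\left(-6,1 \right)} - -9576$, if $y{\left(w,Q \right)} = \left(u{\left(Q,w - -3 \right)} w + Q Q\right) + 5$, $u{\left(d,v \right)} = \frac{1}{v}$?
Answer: $9584$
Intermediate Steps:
$y{\left(w,Q \right)} = 5 + Q^{2} + \frac{w}{3 + w}$ ($y{\left(w,Q \right)} = \left(\frac{w}{w - -3} + Q Q\right) + 5 = \left(\frac{w}{w + 3} + Q^{2}\right) + 5 = \left(\frac{w}{3 + w} + Q^{2}\right) + 5 = \left(Q^{2} + \frac{w}{3 + w}\right) + 5 = 5 + Q^{2} + \frac{w}{3 + w}$)
$y{\left(-6,1 \right)} - -9576 = \frac{-6 + \left(3 - 6\right) \left(5 + 1^{2}\right)}{3 - 6} - -9576 = \frac{-6 - 3 \left(5 + 1\right)}{-3} + 9576 = - \frac{-6 - 18}{3} + 9576 = \left(- \frac{1}{3}\right) \left(-24\right) + 9576 = 8 + 9576 = 9584$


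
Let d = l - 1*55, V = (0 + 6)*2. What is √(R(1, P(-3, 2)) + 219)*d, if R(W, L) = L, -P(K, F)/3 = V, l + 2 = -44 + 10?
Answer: -91*√183 ≈ -1231.0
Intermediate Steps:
l = -36 (l = -2 + (-44 + 10) = -2 - 34 = -36)
V = 12 (V = 6*2 = 12)
P(K, F) = -36 (P(K, F) = -3*12 = -36)
d = -91 (d = -36 - 1*55 = -36 - 55 = -91)
√(R(1, P(-3, 2)) + 219)*d = √(-36 + 219)*(-91) = √183*(-91) = -91*√183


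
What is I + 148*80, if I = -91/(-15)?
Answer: 177691/15 ≈ 11846.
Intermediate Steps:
I = 91/15 (I = -91*(-1/15) = 91/15 ≈ 6.0667)
I + 148*80 = 91/15 + 148*80 = 91/15 + 11840 = 177691/15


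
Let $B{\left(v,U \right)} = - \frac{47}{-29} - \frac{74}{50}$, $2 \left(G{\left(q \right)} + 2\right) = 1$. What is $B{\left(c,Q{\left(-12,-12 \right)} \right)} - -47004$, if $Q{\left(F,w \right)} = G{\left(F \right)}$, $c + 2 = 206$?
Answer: $\frac{34078002}{725} \approx 47004.0$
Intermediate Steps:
$G{\left(q \right)} = - \frac{3}{2}$ ($G{\left(q \right)} = -2 + \frac{1}{2} \cdot 1 = -2 + \frac{1}{2} = - \frac{3}{2}$)
$c = 204$ ($c = -2 + 206 = 204$)
$Q{\left(F,w \right)} = - \frac{3}{2}$
$B{\left(v,U \right)} = \frac{102}{725}$ ($B{\left(v,U \right)} = \left(-47\right) \left(- \frac{1}{29}\right) - \frac{37}{25} = \frac{47}{29} - \frac{37}{25} = \frac{102}{725}$)
$B{\left(c,Q{\left(-12,-12 \right)} \right)} - -47004 = \frac{102}{725} - -47004 = \frac{102}{725} + 47004 = \frac{34078002}{725}$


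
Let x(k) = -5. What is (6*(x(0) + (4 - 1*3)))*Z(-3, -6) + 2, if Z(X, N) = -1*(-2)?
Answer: -46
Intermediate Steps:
Z(X, N) = 2
(6*(x(0) + (4 - 1*3)))*Z(-3, -6) + 2 = (6*(-5 + (4 - 1*3)))*2 + 2 = (6*(-5 + (4 - 3)))*2 + 2 = (6*(-5 + 1))*2 + 2 = (6*(-4))*2 + 2 = -24*2 + 2 = -48 + 2 = -46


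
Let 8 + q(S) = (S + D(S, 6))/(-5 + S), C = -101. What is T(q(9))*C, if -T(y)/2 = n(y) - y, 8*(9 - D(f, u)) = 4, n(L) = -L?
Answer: 2929/2 ≈ 1464.5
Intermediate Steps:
D(f, u) = 17/2 (D(f, u) = 9 - ⅛*4 = 9 - ½ = 17/2)
q(S) = -8 + (17/2 + S)/(-5 + S) (q(S) = -8 + (S + 17/2)/(-5 + S) = -8 + (17/2 + S)/(-5 + S))
T(y) = 4*y (T(y) = -2*(-y - y) = -(-4)*y = 4*y)
T(q(9))*C = (4*((97 - 14*9)/(2*(-5 + 9))))*(-101) = (4*((½)*(97 - 126)/4))*(-101) = (4*((½)*(¼)*(-29)))*(-101) = (4*(-29/8))*(-101) = -29/2*(-101) = 2929/2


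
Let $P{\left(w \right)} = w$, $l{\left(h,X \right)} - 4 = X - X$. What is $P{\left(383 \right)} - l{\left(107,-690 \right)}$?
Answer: $379$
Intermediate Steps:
$l{\left(h,X \right)} = 4$ ($l{\left(h,X \right)} = 4 + \left(X - X\right) = 4 + 0 = 4$)
$P{\left(383 \right)} - l{\left(107,-690 \right)} = 383 - 4 = 379$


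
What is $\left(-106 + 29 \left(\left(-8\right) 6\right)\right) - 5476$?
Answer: $-6974$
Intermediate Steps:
$\left(-106 + 29 \left(\left(-8\right) 6\right)\right) - 5476 = \left(-106 + 29 \left(-48\right)\right) - 5476 = \left(-106 - 1392\right) - 5476 = -1498 - 5476 = -6974$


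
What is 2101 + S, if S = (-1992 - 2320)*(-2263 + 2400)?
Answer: -588643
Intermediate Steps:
S = -590744 (S = -4312*137 = -590744)
2101 + S = 2101 - 590744 = -588643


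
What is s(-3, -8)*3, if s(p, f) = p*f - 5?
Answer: 57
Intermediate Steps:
s(p, f) = -5 + f*p (s(p, f) = f*p - 5 = -5 + f*p)
s(-3, -8)*3 = (-5 - 8*(-3))*3 = (-5 + 24)*3 = 19*3 = 57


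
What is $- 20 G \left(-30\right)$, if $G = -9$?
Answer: $-5400$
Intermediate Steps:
$- 20 G \left(-30\right) = \left(-20\right) \left(-9\right) \left(-30\right) = 180 \left(-30\right) = -5400$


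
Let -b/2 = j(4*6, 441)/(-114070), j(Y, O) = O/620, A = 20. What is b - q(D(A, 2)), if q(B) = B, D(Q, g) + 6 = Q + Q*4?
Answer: -3323999359/35361700 ≈ -94.000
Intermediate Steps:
D(Q, g) = -6 + 5*Q (D(Q, g) = -6 + (Q + Q*4) = -6 + (Q + 4*Q) = -6 + 5*Q)
j(Y, O) = O/620 (j(Y, O) = O*(1/620) = O/620)
b = 441/35361700 (b = -2*(1/620)*441/(-114070) = -441*(-1)/(310*114070) = -2*(-441/70723400) = 441/35361700 ≈ 1.2471e-5)
b - q(D(A, 2)) = 441/35361700 - (-6 + 5*20) = 441/35361700 - (-6 + 100) = 441/35361700 - 1*94 = 441/35361700 - 94 = -3323999359/35361700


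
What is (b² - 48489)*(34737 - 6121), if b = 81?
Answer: -1199811648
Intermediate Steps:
(b² - 48489)*(34737 - 6121) = (81² - 48489)*(34737 - 6121) = (6561 - 48489)*28616 = -41928*28616 = -1199811648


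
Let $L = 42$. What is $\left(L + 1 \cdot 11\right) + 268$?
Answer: $321$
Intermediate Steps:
$\left(L + 1 \cdot 11\right) + 268 = \left(42 + 1 \cdot 11\right) + 268 = \left(42 + 11\right) + 268 = 53 + 268 = 321$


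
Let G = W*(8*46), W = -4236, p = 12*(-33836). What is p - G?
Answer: 1152816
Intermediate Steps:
p = -406032
G = -1558848 (G = -33888*46 = -4236*368 = -1558848)
p - G = -406032 - 1*(-1558848) = -406032 + 1558848 = 1152816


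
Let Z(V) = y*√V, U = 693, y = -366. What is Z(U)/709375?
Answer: -1098*√77/709375 ≈ -0.013582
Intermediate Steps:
Z(V) = -366*√V
Z(U)/709375 = -1098*√77/709375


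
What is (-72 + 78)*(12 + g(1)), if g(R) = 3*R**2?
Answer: 90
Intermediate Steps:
(-72 + 78)*(12 + g(1)) = (-72 + 78)*(12 + 3*1**2) = 6*(12 + 3*1) = 6*(12 + 3) = 6*15 = 90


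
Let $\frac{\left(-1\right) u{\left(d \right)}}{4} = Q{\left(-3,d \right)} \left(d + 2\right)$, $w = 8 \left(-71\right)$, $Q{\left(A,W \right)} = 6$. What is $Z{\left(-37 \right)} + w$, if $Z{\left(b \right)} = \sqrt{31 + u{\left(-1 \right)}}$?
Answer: $-568 + \sqrt{7} \approx -565.35$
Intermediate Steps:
$w = -568$
$u{\left(d \right)} = -48 - 24 d$ ($u{\left(d \right)} = - 4 \cdot 6 \left(d + 2\right) = - 4 \cdot 6 \left(2 + d\right) = - 4 \left(12 + 6 d\right) = -48 - 24 d$)
$Z{\left(b \right)} = \sqrt{7}$ ($Z{\left(b \right)} = \sqrt{31 - 24} = \sqrt{7}$)
$Z{\left(-37 \right)} + w = \sqrt{7} - 568 = -568 + \sqrt{7}$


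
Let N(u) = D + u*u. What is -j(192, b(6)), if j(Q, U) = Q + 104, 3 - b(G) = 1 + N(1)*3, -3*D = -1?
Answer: -296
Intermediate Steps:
D = ⅓ (D = -⅓*(-1) = ⅓ ≈ 0.33333)
N(u) = ⅓ + u² (N(u) = ⅓ + u*u = ⅓ + u²)
b(G) = -2 (b(G) = 3 - (1 + (⅓ + 1²)*3) = 3 - (1 + (⅓ + 1)*3) = 3 - (1 + (4/3)*3) = 3 - (1 + 4) = 3 - 1*5 = 3 - 5 = -2)
j(Q, U) = 104 + Q
-j(192, b(6)) = -(104 + 192) = -1*296 = -296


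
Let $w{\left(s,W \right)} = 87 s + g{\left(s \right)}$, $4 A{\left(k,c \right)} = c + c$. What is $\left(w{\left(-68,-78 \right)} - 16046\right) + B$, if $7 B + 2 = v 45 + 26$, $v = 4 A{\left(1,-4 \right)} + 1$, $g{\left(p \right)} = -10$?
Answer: $- \frac{154095}{7} \approx -22014.0$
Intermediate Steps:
$A{\left(k,c \right)} = \frac{c}{2}$ ($A{\left(k,c \right)} = \frac{c + c}{4} = \frac{2 c}{4} = \frac{c}{2}$)
$w{\left(s,W \right)} = -10 + 87 s$ ($w{\left(s,W \right)} = 87 s - 10 = -10 + 87 s$)
$v = -7$ ($v = 4 \cdot \frac{1}{2} \left(-4\right) + 1 = 4 \left(-2\right) + 1 = -8 + 1 = -7$)
$B = - \frac{291}{7}$ ($B = - \frac{2}{7} + \frac{\left(-7\right) 45 + 26}{7} = - \frac{2}{7} + \frac{-315 + 26}{7} = - \frac{2}{7} + \frac{1}{7} \left(-289\right) = - \frac{2}{7} - \frac{289}{7} = - \frac{291}{7} \approx -41.571$)
$\left(w{\left(-68,-78 \right)} - 16046\right) + B = \left(\left(-10 + 87 \left(-68\right)\right) - 16046\right) - \frac{291}{7} = \left(\left(-10 - 5916\right) - 16046\right) - \frac{291}{7} = \left(-5926 - 16046\right) - \frac{291}{7} = -21972 - \frac{291}{7} = - \frac{154095}{7}$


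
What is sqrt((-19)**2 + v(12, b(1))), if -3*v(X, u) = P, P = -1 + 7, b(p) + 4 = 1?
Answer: sqrt(359) ≈ 18.947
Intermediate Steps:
b(p) = -3 (b(p) = -4 + 1 = -3)
P = 6
v(X, u) = -2 (v(X, u) = -1/3*6 = -2)
sqrt((-19)**2 + v(12, b(1))) = sqrt((-19)**2 - 2) = sqrt(361 - 2) = sqrt(359)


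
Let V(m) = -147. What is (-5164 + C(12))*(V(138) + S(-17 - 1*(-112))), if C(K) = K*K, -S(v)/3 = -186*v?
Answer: -265372260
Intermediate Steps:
S(v) = 558*v (S(v) = -(-558)*v = 558*v)
C(K) = K²
(-5164 + C(12))*(V(138) + S(-17 - 1*(-112))) = (-5164 + 12²)*(-147 + 558*(-17 - 1*(-112))) = (-5164 + 144)*(-147 + 558*(-17 + 112)) = -5020*(-147 + 558*95) = -5020*(-147 + 53010) = -5020*52863 = -265372260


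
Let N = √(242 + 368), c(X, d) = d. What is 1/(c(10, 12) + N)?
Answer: -6/233 + √610/466 ≈ 0.027249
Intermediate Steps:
N = √610 ≈ 24.698
1/(c(10, 12) + N) = 1/(12 + √610)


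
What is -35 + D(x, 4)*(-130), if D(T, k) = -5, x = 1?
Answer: 615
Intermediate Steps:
-35 + D(x, 4)*(-130) = -35 - 5*(-130) = -35 + 650 = 615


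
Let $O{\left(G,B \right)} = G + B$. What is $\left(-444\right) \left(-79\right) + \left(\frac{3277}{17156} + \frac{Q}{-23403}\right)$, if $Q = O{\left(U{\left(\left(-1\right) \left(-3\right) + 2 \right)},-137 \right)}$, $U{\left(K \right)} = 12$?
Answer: $\frac{14083158358099}{401501868} \approx 35076.0$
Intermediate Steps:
$O{\left(G,B \right)} = B + G$
$Q = -125$ ($Q = -137 + 12 = -125$)
$\left(-444\right) \left(-79\right) + \left(\frac{3277}{17156} + \frac{Q}{-23403}\right) = \left(-444\right) \left(-79\right) + \left(\frac{3277}{17156} - \frac{125}{-23403}\right) = 35076 + \left(3277 \cdot \frac{1}{17156} - - \frac{125}{23403}\right) = 35076 + \left(\frac{3277}{17156} + \frac{125}{23403}\right) = 35076 + \frac{78836131}{401501868} = \frac{14083158358099}{401501868}$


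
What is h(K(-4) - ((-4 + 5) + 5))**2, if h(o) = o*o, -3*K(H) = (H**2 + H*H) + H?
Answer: 4477456/81 ≈ 55277.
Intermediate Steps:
K(H) = -2*H**2/3 - H/3 (K(H) = -((H**2 + H*H) + H)/3 = -((H**2 + H**2) + H)/3 = -(2*H**2 + H)/3 = -(H + 2*H**2)/3 = -2*H**2/3 - H/3)
h(o) = o**2
h(K(-4) - ((-4 + 5) + 5))**2 = ((-1/3*(-4)*(1 + 2*(-4)) - ((-4 + 5) + 5))**2)**2 = ((-1/3*(-4)*(1 - 8) - (1 + 5))**2)**2 = ((-1/3*(-4)*(-7) - 1*6)**2)**2 = ((-28/3 - 6)**2)**2 = ((-46/3)**2)**2 = (2116/9)**2 = 4477456/81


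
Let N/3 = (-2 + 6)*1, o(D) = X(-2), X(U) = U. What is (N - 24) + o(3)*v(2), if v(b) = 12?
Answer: -36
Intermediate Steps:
o(D) = -2
N = 12 (N = 3*((-2 + 6)*1) = 3*(4*1) = 3*4 = 12)
(N - 24) + o(3)*v(2) = (12 - 24) - 2*12 = -12 - 24 = -36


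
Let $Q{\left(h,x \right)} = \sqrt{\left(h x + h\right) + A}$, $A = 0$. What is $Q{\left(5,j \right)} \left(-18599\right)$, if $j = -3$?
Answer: $- 18599 i \sqrt{10} \approx - 58815.0 i$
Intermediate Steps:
$Q{\left(h,x \right)} = \sqrt{h + h x}$ ($Q{\left(h,x \right)} = \sqrt{\left(h x + h\right) + 0} = \sqrt{\left(h + h x\right) + 0} = \sqrt{h + h x}$)
$Q{\left(5,j \right)} \left(-18599\right) = \sqrt{5 \left(1 - 3\right)} \left(-18599\right) = \sqrt{5 \left(-2\right)} \left(-18599\right) = \sqrt{-10} \left(-18599\right) = i \sqrt{10} \left(-18599\right) = - 18599 i \sqrt{10}$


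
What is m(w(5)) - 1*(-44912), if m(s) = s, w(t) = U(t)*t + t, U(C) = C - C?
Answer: 44917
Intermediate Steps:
U(C) = 0
w(t) = t (w(t) = 0*t + t = 0 + t = t)
m(w(5)) - 1*(-44912) = 5 - 1*(-44912) = 5 + 44912 = 44917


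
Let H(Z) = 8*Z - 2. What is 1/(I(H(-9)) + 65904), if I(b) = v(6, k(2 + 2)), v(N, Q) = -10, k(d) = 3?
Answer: 1/65894 ≈ 1.5176e-5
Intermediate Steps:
H(Z) = -2 + 8*Z
I(b) = -10
1/(I(H(-9)) + 65904) = 1/(-10 + 65904) = 1/65894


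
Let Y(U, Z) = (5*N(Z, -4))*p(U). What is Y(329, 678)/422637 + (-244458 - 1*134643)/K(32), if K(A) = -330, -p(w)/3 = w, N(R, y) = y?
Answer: 17803180393/15496690 ≈ 1148.8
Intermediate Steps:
p(w) = -3*w
Y(U, Z) = 60*U (Y(U, Z) = (5*(-4))*(-3*U) = -(-60)*U = 60*U)
Y(329, 678)/422637 + (-244458 - 1*134643)/K(32) = (60*329)/422637 + (-244458 - 1*134643)/(-330) = 19740*(1/422637) + (-244458 - 134643)*(-1/330) = 6580/140879 - 379101*(-1/330) = 6580/140879 + 126367/110 = 17803180393/15496690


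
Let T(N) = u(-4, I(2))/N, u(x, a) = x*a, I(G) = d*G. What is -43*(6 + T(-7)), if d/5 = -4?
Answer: 5074/7 ≈ 724.86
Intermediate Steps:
d = -20 (d = 5*(-4) = -20)
I(G) = -20*G
u(x, a) = a*x
T(N) = 160/N (T(N) = (-20*2*(-4))/N = (-40*(-4))/N = 160/N)
-43*(6 + T(-7)) = -43*(6 + 160/(-7)) = -43*(6 + 160*(-⅐)) = -43*(6 - 160/7) = -43*(-118/7) = 5074/7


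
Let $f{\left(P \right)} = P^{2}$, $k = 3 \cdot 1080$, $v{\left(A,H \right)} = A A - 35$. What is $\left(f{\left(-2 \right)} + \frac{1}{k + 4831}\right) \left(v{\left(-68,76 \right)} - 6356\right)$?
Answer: $- \frac{57047595}{8071} \approx -7068.2$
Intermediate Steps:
$v{\left(A,H \right)} = -35 + A^{2}$ ($v{\left(A,H \right)} = A^{2} - 35 = -35 + A^{2}$)
$k = 3240$
$\left(f{\left(-2 \right)} + \frac{1}{k + 4831}\right) \left(v{\left(-68,76 \right)} - 6356\right) = \left(\left(-2\right)^{2} + \frac{1}{3240 + 4831}\right) \left(\left(-35 + \left(-68\right)^{2}\right) - 6356\right) = \left(4 + \frac{1}{8071}\right) \left(\left(-35 + 4624\right) - 6356\right) = \left(4 + \frac{1}{8071}\right) \left(4589 - 6356\right) = \frac{32285}{8071} \left(-1767\right) = - \frac{57047595}{8071}$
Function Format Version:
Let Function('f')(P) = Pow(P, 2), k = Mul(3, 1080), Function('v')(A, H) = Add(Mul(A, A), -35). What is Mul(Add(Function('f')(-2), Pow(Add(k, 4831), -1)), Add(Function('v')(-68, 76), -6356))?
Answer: Rational(-57047595, 8071) ≈ -7068.2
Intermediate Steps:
Function('v')(A, H) = Add(-35, Pow(A, 2)) (Function('v')(A, H) = Add(Pow(A, 2), -35) = Add(-35, Pow(A, 2)))
k = 3240
Mul(Add(Function('f')(-2), Pow(Add(k, 4831), -1)), Add(Function('v')(-68, 76), -6356)) = Mul(Add(Pow(-2, 2), Pow(Add(3240, 4831), -1)), Add(Add(-35, Pow(-68, 2)), -6356)) = Mul(Add(4, Pow(8071, -1)), Add(Add(-35, 4624), -6356)) = Mul(Add(4, Rational(1, 8071)), Add(4589, -6356)) = Mul(Rational(32285, 8071), -1767) = Rational(-57047595, 8071)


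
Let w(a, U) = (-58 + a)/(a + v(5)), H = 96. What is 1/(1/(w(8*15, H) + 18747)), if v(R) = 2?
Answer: 1143598/61 ≈ 18748.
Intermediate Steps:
w(a, U) = (-58 + a)/(2 + a) (w(a, U) = (-58 + a)/(a + 2) = (-58 + a)/(2 + a))
1/(1/(w(8*15, H) + 18747)) = 1/(1/((-58 + 8*15)/(2 + 8*15) + 18747)) = 1/(1/((-58 + 120)/(2 + 120) + 18747)) = 1/(1/(62/122 + 18747)) = 1/(1/((1/122)*62 + 18747)) = 1/(1/(31/61 + 18747)) = 1/(1/(1143598/61)) = 1/(61/1143598) = 1143598/61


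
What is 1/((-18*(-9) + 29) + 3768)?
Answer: 1/3959 ≈ 0.00025259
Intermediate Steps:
1/((-18*(-9) + 29) + 3768) = 1/((162 + 29) + 3768) = 1/(191 + 3768) = 1/3959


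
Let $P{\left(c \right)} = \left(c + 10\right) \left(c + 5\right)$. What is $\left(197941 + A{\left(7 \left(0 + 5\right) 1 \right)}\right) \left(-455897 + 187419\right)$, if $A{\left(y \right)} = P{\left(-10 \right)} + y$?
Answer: $-53152200528$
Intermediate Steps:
$P{\left(c \right)} = \left(5 + c\right) \left(10 + c\right)$ ($P{\left(c \right)} = \left(10 + c\right) \left(5 + c\right) = \left(5 + c\right) \left(10 + c\right)$)
$A{\left(y \right)} = y$ ($A{\left(y \right)} = \left(50 + \left(-10\right)^{2} + 15 \left(-10\right)\right) + y = \left(50 + 100 - 150\right) + y = 0 + y = y$)
$\left(197941 + A{\left(7 \left(0 + 5\right) 1 \right)}\right) \left(-455897 + 187419\right) = \left(197941 + 7 \left(0 + 5\right) 1\right) \left(-455897 + 187419\right) = \left(197941 + 7 \cdot 5 \cdot 1\right) \left(-268478\right) = \left(197941 + 35 \cdot 1\right) \left(-268478\right) = \left(197941 + 35\right) \left(-268478\right) = 197976 \left(-268478\right) = -53152200528$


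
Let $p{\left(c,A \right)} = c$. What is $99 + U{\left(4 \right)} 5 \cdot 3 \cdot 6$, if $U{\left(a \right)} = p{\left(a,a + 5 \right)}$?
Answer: $459$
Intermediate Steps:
$U{\left(a \right)} = a$
$99 + U{\left(4 \right)} 5 \cdot 3 \cdot 6 = 99 + 4 \cdot 5 \cdot 3 \cdot 6 = 99 + 4 \cdot 15 \cdot 6 = 99 + 4 \cdot 90 = 99 + 360 = 459$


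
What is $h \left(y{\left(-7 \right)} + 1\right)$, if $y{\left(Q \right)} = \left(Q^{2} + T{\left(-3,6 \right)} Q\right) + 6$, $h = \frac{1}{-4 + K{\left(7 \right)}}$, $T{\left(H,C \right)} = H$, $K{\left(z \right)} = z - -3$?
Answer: $\frac{77}{6} \approx 12.833$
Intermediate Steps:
$K{\left(z \right)} = 3 + z$ ($K{\left(z \right)} = z + 3 = 3 + z$)
$h = \frac{1}{6}$ ($h = \frac{1}{-4 + \left(3 + 7\right)} = \frac{1}{-4 + 10} = \frac{1}{6} \approx 0.16667$)
$y{\left(Q \right)} = 6 + Q^{2} - 3 Q$ ($y{\left(Q \right)} = \left(Q^{2} - 3 Q\right) + 6 = 6 + Q^{2} - 3 Q$)
$h \left(y{\left(-7 \right)} + 1\right) = \frac{\left(6 + \left(-7\right)^{2} - -21\right) + 1}{6} = \frac{\left(6 + 49 + 21\right) + 1}{6} = \frac{76 + 1}{6} = \frac{1}{6} \cdot 77 = \frac{77}{6}$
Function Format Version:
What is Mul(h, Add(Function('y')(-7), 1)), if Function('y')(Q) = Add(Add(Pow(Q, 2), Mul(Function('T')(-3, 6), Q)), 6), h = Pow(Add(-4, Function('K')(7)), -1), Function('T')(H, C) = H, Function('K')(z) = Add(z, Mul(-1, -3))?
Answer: Rational(77, 6) ≈ 12.833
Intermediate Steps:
Function('K')(z) = Add(3, z) (Function('K')(z) = Add(z, 3) = Add(3, z))
h = Rational(1, 6) (h = Pow(Add(-4, Add(3, 7)), -1) = Pow(Add(-4, 10), -1) = Pow(6, -1) = Rational(1, 6) ≈ 0.16667)
Function('y')(Q) = Add(6, Pow(Q, 2), Mul(-3, Q)) (Function('y')(Q) = Add(Add(Pow(Q, 2), Mul(-3, Q)), 6) = Add(6, Pow(Q, 2), Mul(-3, Q)))
Mul(h, Add(Function('y')(-7), 1)) = Mul(Rational(1, 6), Add(Add(6, Pow(-7, 2), Mul(-3, -7)), 1)) = Mul(Rational(1, 6), Add(Add(6, 49, 21), 1)) = Mul(Rational(1, 6), Add(76, 1)) = Mul(Rational(1, 6), 77) = Rational(77, 6)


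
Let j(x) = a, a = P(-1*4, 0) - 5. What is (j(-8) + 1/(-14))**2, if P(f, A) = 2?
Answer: 1849/196 ≈ 9.4337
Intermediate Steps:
a = -3 (a = 2 - 5 = -3)
j(x) = -3
(j(-8) + 1/(-14))**2 = (-3 + 1/(-14))**2 = (-3 - 1/14)**2 = (-43/14)**2 = 1849/196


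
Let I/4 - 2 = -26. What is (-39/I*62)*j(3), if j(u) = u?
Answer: 1209/16 ≈ 75.563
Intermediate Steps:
I = -96 (I = 8 + 4*(-26) = 8 - 104 = -96)
(-39/I*62)*j(3) = (-39/(-96)*62)*3 = (-39*(-1/96)*62)*3 = ((13/32)*62)*3 = (403/16)*3 = 1209/16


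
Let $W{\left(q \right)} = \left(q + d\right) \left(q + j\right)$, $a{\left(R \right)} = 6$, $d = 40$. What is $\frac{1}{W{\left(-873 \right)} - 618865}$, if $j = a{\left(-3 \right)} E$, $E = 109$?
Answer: $- \frac{1}{436438} \approx -2.2913 \cdot 10^{-6}$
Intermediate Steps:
$j = 654$ ($j = 6 \cdot 109 = 654$)
$W{\left(q \right)} = \left(40 + q\right) \left(654 + q\right)$ ($W{\left(q \right)} = \left(q + 40\right) \left(q + 654\right) = \left(40 + q\right) \left(654 + q\right)$)
$\frac{1}{W{\left(-873 \right)} - 618865} = \frac{1}{\left(26160 + \left(-873\right)^{2} + 694 \left(-873\right)\right) - 618865} = \frac{1}{\left(26160 + 762129 - 605862\right) - 618865} = \frac{1}{182427 - 618865} = \frac{1}{-436438} = - \frac{1}{436438}$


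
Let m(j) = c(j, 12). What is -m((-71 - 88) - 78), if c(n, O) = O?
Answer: -12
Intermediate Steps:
m(j) = 12
-m((-71 - 88) - 78) = -1*12 = -12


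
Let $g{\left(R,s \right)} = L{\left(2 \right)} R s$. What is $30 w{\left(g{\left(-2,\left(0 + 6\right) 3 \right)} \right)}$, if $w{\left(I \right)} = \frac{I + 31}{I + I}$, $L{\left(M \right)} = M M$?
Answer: $\frac{565}{48} \approx 11.771$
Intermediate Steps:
$L{\left(M \right)} = M^{2}$
$g{\left(R,s \right)} = 4 R s$ ($g{\left(R,s \right)} = 2^{2} R s = 4 R s$)
$w{\left(I \right)} = \frac{31 + I}{2 I}$
$30 w{\left(g{\left(-2,\left(0 + 6\right) 3 \right)} \right)} = 30 \frac{31 + 4 \left(-2\right) \left(0 + 6\right) 3}{2 \cdot 4 \left(-2\right) \left(0 + 6\right) 3} = 30 \frac{31 + 4 \left(-2\right) 6 \cdot 3}{2 \cdot 4 \left(-2\right) 6 \cdot 3} = 30 \frac{31 + 4 \left(-2\right) 18}{2 \cdot 4 \left(-2\right) 18} = 30 \frac{31 - 144}{2 \left(-144\right)} = 30 \cdot \frac{1}{2} \left(- \frac{1}{144}\right) \left(-113\right) = 30 \cdot \frac{113}{288} = \frac{565}{48}$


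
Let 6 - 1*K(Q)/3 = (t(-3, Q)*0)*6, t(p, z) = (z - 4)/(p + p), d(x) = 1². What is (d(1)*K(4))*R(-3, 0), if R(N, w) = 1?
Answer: 18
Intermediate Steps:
d(x) = 1
t(p, z) = (-4 + z)/(2*p) (t(p, z) = (-4 + z)/((2*p)) = (-4 + z)*(1/(2*p)) = (-4 + z)/(2*p))
K(Q) = 18 (K(Q) = 18 - 3*((½)*(-4 + Q)/(-3))*0*6 = 18 - 3*((½)*(-⅓)*(-4 + Q))*0*6 = 18 - 3*(⅔ - Q/6)*0*6 = 18 - 0*6 = 18 - 3*0 = 18 + 0 = 18)
(d(1)*K(4))*R(-3, 0) = (1*18)*1 = 18*1 = 18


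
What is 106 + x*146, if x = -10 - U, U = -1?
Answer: -1208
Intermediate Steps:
x = -9 (x = -10 - 1*(-1) = -10 + 1 = -9)
106 + x*146 = 106 - 9*146 = 106 - 1314 = -1208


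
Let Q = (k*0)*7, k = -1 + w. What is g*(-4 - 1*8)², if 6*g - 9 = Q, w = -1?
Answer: 216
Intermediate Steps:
k = -2 (k = -1 - 1 = -2)
Q = 0 (Q = -2*0*7 = 0*7 = 0)
g = 3/2 (g = 3/2 + (⅙)*0 = 3/2 + 0 = 3/2 ≈ 1.5000)
g*(-4 - 1*8)² = 3*(-4 - 1*8)²/2 = 3*(-4 - 8)²/2 = (3/2)*(-12)² = (3/2)*144 = 216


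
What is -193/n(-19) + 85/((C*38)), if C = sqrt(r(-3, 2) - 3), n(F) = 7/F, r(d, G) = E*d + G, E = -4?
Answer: 3667/7 + 85*sqrt(11)/418 ≈ 524.53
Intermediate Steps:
r(d, G) = G - 4*d (r(d, G) = -4*d + G = G - 4*d)
C = sqrt(11) (C = sqrt((2 - 4*(-3)) - 3) = sqrt((2 + 12) - 3) = sqrt(14 - 3) = sqrt(11) ≈ 3.3166)
-193/n(-19) + 85/((C*38)) = -193/(7/(-19)) + 85/((sqrt(11)*38)) = -193/(7*(-1/19)) + 85/((38*sqrt(11))) = -193/(-7/19) + 85*(sqrt(11)/418) = -193*(-19/7) + 85*sqrt(11)/418 = 3667/7 + 85*sqrt(11)/418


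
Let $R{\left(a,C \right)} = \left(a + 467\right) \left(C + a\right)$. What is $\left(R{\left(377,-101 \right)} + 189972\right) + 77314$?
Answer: $500230$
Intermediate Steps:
$R{\left(a,C \right)} = \left(467 + a\right) \left(C + a\right)$
$\left(R{\left(377,-101 \right)} + 189972\right) + 77314 = \left(\left(377^{2} + 467 \left(-101\right) + 467 \cdot 377 - 38077\right) + 189972\right) + 77314 = \left(\left(142129 - 47167 + 176059 - 38077\right) + 189972\right) + 77314 = \left(232944 + 189972\right) + 77314 = 422916 + 77314 = 500230$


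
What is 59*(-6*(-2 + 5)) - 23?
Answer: -1085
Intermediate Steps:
59*(-6*(-2 + 5)) - 23 = 59*(-6*3) - 23 = 59*(-18) - 23 = -1062 - 23 = -1085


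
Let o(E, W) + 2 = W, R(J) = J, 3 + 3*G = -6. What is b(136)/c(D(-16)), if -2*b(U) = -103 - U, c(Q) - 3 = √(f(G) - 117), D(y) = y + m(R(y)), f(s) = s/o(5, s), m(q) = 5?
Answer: 1195/418 - 239*I*√2910/1254 ≈ 2.8589 - 10.281*I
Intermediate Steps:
G = -3 (G = -1 + (⅓)*(-6) = -1 - 2 = -3)
o(E, W) = -2 + W
f(s) = s/(-2 + s)
D(y) = 5 + y (D(y) = y + 5 = 5 + y)
c(Q) = 3 + I*√2910/5 (c(Q) = 3 + √(-3/(-2 - 3) - 117) = 3 + √(-3/(-5) - 117) = 3 + √(-3*(-⅕) - 117) = 3 + √(⅗ - 117) = 3 + √(-582/5) = 3 + I*√2910/5)
b(U) = 103/2 + U/2 (b(U) = -(-103 - U)/2 = 103/2 + U/2)
b(136)/c(D(-16)) = (103/2 + (½)*136)/(3 + I*√2910/5) = (103/2 + 68)/(3 + I*√2910/5) = 239/(2*(3 + I*√2910/5))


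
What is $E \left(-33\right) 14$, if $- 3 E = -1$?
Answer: $-154$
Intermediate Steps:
$E = \frac{1}{3}$ ($E = \left(- \frac{1}{3}\right) \left(-1\right) = \frac{1}{3} \approx 0.33333$)
$E \left(-33\right) 14 = \frac{1}{3} \left(-33\right) 14 = \left(-11\right) 14 = -154$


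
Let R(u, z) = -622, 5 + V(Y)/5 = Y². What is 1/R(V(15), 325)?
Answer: -1/622 ≈ -0.0016077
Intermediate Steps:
V(Y) = -25 + 5*Y²
1/R(V(15), 325) = 1/(-622) = -1/622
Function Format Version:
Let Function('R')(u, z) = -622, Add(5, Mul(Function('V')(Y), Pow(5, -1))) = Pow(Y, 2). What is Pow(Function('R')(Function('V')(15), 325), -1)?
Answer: Rational(-1, 622) ≈ -0.0016077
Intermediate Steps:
Function('V')(Y) = Add(-25, Mul(5, Pow(Y, 2)))
Pow(Function('R')(Function('V')(15), 325), -1) = Pow(-622, -1) = Rational(-1, 622)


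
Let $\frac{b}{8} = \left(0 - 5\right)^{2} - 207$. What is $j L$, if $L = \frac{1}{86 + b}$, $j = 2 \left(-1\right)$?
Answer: $\frac{1}{685} \approx 0.0014599$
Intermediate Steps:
$j = -2$
$b = -1456$ ($b = 8 \left(\left(0 - 5\right)^{2} - 207\right) = 8 \left(\left(-5\right)^{2} - 207\right) = 8 \left(25 - 207\right) = 8 \left(-182\right) = -1456$)
$L = - \frac{1}{1370}$ ($L = \frac{1}{86 - 1456} = \frac{1}{-1370} = - \frac{1}{1370} \approx -0.00072993$)
$j L = \left(-2\right) \left(- \frac{1}{1370}\right) = \frac{1}{685}$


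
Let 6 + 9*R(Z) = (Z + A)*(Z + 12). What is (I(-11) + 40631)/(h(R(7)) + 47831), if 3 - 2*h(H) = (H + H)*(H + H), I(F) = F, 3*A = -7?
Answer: 59223960/69493769 ≈ 0.85222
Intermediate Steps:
A = -7/3 (A = (⅓)*(-7) = -7/3 ≈ -2.3333)
R(Z) = -⅔ + (12 + Z)*(-7/3 + Z)/9 (R(Z) = -⅔ + ((Z - 7/3)*(Z + 12))/9 = -⅔ + ((-7/3 + Z)*(12 + Z))/9 = -⅔ + ((12 + Z)*(-7/3 + Z))/9 = -⅔ + (12 + Z)*(-7/3 + Z)/9)
h(H) = 3/2 - 2*H² (h(H) = 3/2 - (H + H)*(H + H)/2 = 3/2 - 2*H*2*H/2 = 3/2 - 2*H²)
(I(-11) + 40631)/(h(R(7)) + 47831) = (-11 + 40631)/((3/2 - 2*(-34/9 + (⅑)*7² + (29/27)*7)²) + 47831) = 40620/((3/2 - 2*(-34/9 + (⅑)*49 + 203/27)²) + 47831) = 40620/((3/2 - 2*(-34/9 + 49/9 + 203/27)²) + 47831) = 40620/((3/2 - 2*(248/27)²) + 47831) = 40620/((3/2 - 2*61504/729) + 47831) = 40620/((3/2 - 123008/729) + 47831) = 40620/(-243829/1458 + 47831) = 40620/(69493769/1458) = 40620*(1458/69493769) = 59223960/69493769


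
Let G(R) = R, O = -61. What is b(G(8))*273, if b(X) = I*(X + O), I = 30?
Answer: -434070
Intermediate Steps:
b(X) = -1830 + 30*X (b(X) = 30*(X - 61) = 30*(-61 + X) = -1830 + 30*X)
b(G(8))*273 = (-1830 + 30*8)*273 = (-1830 + 240)*273 = -1590*273 = -434070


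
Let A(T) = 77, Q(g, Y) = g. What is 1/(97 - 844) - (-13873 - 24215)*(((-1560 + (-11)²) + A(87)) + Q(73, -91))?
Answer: -36674287705/747 ≈ -4.9095e+7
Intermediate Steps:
1/(97 - 844) - (-13873 - 24215)*(((-1560 + (-11)²) + A(87)) + Q(73, -91)) = 1/(97 - 844) - (-13873 - 24215)*(((-1560 + (-11)²) + 77) + 73) = 1/(-747) - (-38088)*(((-1560 + 121) + 77) + 73) = -1/747 - (-38088)*((-1439 + 77) + 73) = -1/747 - (-38088)*(-1362 + 73) = -1/747 - (-38088)*(-1289) = -1/747 - 1*49095432 = -1/747 - 49095432 = -36674287705/747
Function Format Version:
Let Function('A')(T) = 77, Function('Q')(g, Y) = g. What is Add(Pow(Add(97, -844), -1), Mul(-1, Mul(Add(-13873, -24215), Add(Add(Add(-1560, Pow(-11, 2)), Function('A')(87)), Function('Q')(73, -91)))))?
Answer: Rational(-36674287705, 747) ≈ -4.9095e+7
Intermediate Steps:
Add(Pow(Add(97, -844), -1), Mul(-1, Mul(Add(-13873, -24215), Add(Add(Add(-1560, Pow(-11, 2)), Function('A')(87)), Function('Q')(73, -91))))) = Add(Pow(Add(97, -844), -1), Mul(-1, Mul(Add(-13873, -24215), Add(Add(Add(-1560, Pow(-11, 2)), 77), 73)))) = Add(Pow(-747, -1), Mul(-1, Mul(-38088, Add(Add(Add(-1560, 121), 77), 73)))) = Add(Rational(-1, 747), Mul(-1, Mul(-38088, Add(Add(-1439, 77), 73)))) = Add(Rational(-1, 747), Mul(-1, Mul(-38088, Add(-1362, 73)))) = Add(Rational(-1, 747), Mul(-1, Mul(-38088, -1289))) = Add(Rational(-1, 747), Mul(-1, 49095432)) = Add(Rational(-1, 747), -49095432) = Rational(-36674287705, 747)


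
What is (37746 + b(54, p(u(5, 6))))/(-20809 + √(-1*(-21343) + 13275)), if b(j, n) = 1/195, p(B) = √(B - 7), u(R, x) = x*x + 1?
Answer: -153164041039/84431073285 - 7360471*√34618/84431073285 ≈ -1.8303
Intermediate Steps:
u(R, x) = 1 + x² (u(R, x) = x² + 1 = 1 + x²)
p(B) = √(-7 + B)
b(j, n) = 1/195
(37746 + b(54, p(u(5, 6))))/(-20809 + √(-1*(-21343) + 13275)) = (37746 + 1/195)/(-20809 + √(-1*(-21343) + 13275)) = 7360471/(195*(-20809 + √(21343 + 13275))) = 7360471/(195*(-20809 + √34618))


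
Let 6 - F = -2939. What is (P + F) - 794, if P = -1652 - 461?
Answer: 38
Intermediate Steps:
F = 2945 (F = 6 - 1*(-2939) = 6 + 2939 = 2945)
P = -2113
(P + F) - 794 = (-2113 + 2945) - 794 = 832 - 794 = 38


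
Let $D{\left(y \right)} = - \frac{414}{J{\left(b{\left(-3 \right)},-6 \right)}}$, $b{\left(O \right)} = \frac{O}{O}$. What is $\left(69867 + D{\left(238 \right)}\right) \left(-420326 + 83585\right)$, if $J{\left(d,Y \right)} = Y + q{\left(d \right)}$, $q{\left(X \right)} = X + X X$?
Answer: $- \frac{47123872281}{2} \approx -2.3562 \cdot 10^{10}$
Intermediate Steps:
$b{\left(O \right)} = 1$
$q{\left(X \right)} = X + X^{2}$
$J{\left(d,Y \right)} = Y + d \left(1 + d\right)$
$D{\left(y \right)} = \frac{207}{2}$ ($D{\left(y \right)} = - \frac{414}{-6 + 1 \left(1 + 1\right)} = - \frac{414}{-6 + 1 \cdot 2} = - \frac{414}{-6 + 2} = - \frac{414}{-4} = \left(-414\right) \left(- \frac{1}{4}\right) = \frac{207}{2}$)
$\left(69867 + D{\left(238 \right)}\right) \left(-420326 + 83585\right) = \left(69867 + \frac{207}{2}\right) \left(-420326 + 83585\right) = \frac{139941}{2} \left(-336741\right) = - \frac{47123872281}{2}$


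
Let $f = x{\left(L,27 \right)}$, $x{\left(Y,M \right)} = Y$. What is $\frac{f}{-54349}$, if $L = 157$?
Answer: $- \frac{157}{54349} \approx -0.0028887$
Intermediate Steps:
$f = 157$
$\frac{f}{-54349} = \frac{157}{-54349} = 157 \left(- \frac{1}{54349}\right) = - \frac{157}{54349}$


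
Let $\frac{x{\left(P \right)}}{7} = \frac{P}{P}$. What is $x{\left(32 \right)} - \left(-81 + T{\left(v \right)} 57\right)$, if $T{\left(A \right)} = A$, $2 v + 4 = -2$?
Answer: $259$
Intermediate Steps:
$v = -3$ ($v = -2 + \frac{1}{2} \left(-2\right) = -2 - 1 = -3$)
$x{\left(P \right)} = 7$ ($x{\left(P \right)} = 7 \frac{P}{P} = 7 \cdot 1 = 7$)
$x{\left(32 \right)} - \left(-81 + T{\left(v \right)} 57\right) = 7 - \left(-81 - 171\right) = 7 - -252 = 7 + 252 = 259$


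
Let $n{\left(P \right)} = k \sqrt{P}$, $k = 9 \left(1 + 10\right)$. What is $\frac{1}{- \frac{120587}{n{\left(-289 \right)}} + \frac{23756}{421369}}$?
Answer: $\frac{28353333752568396}{2581822691681134598713} - \frac{36033775612711729281 i}{2581822691681134598713} \approx 1.0982 \cdot 10^{-5} - 0.013957 i$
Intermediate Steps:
$k = 99$ ($k = 9 \cdot 11 = 99$)
$n{\left(P \right)} = 99 \sqrt{P}$
$\frac{1}{- \frac{120587}{n{\left(-289 \right)}} + \frac{23756}{421369}} = \frac{1}{- \frac{120587}{99 \sqrt{-289}} + \frac{23756}{421369}} = \frac{1}{- \frac{120587}{99 \cdot 17 i} + 23756 \cdot \frac{1}{421369}} = \frac{1}{- \frac{120587}{1683 i} + \frac{23756}{421369}} = \frac{1}{- 120587 \left(- \frac{i}{1683}\right) + \frac{23756}{421369}} = \frac{1}{\frac{120587 i}{1683} + \frac{23756}{421369}} = \frac{1}{\frac{23756}{421369} + \frac{120587 i}{1683}} = \frac{502913617190856729 \left(\frac{23756}{421369} - \frac{120587 i}{1683}\right)}{2581822691681134598713}$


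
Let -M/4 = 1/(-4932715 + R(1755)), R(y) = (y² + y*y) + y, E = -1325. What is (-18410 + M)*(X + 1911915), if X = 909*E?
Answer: -1600876315911096/122909 ≈ -1.3025e+10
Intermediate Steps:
R(y) = y + 2*y² (R(y) = (y² + y²) + y = 2*y² + y = y + 2*y²)
M = -2/614545 (M = -4/(-4932715 + 1755*(1 + 2*1755)) = -4/(-4932715 + 1755*(1 + 3510)) = -4/(-4932715 + 1755*3511) = -4/(-4932715 + 6161805) = -4/1229090 = -4*1/1229090 = -2/614545 ≈ -3.2544e-6)
X = -1204425 (X = 909*(-1325) = -1204425)
(-18410 + M)*(X + 1911915) = (-18410 - 2/614545)*(-1204425 + 1911915) = -11313773452/614545*707490 = -1600876315911096/122909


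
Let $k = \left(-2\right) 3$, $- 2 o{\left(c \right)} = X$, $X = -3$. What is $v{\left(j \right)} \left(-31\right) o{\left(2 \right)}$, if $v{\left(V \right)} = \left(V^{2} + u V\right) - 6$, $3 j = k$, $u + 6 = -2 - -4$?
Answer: $-279$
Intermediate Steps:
$u = -4$ ($u = -6 - -2 = -6 + \left(-2 + 4\right) = -6 + 2 = -4$)
$o{\left(c \right)} = \frac{3}{2}$ ($o{\left(c \right)} = \left(- \frac{1}{2}\right) \left(-3\right) = \frac{3}{2}$)
$k = -6$
$j = -2$ ($j = \frac{1}{3} \left(-6\right) = -2$)
$v{\left(V \right)} = -6 + V^{2} - 4 V$ ($v{\left(V \right)} = \left(V^{2} - 4 V\right) - 6 = -6 + V^{2} - 4 V$)
$v{\left(j \right)} \left(-31\right) o{\left(2 \right)} = \left(-6 + \left(-2\right)^{2} - -8\right) \left(-31\right) \frac{3}{2} = \left(-6 + 4 + 8\right) \left(-31\right) \frac{3}{2} = 6 \left(-31\right) \frac{3}{2} = \left(-186\right) \frac{3}{2} = -279$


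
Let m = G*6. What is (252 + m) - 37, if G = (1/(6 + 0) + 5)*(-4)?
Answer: 91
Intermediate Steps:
G = -62/3 (G = (1/6 + 5)*(-4) = (⅙ + 5)*(-4) = (31/6)*(-4) = -62/3 ≈ -20.667)
m = -124 (m = -62/3*6 = -124)
(252 + m) - 37 = (252 - 124) - 37 = 128 - 37 = 91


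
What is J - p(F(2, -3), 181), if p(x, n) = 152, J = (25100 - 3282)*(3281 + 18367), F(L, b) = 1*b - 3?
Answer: 472315912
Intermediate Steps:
F(L, b) = -3 + b (F(L, b) = b - 3 = -3 + b)
J = 472316064 (J = 21818*21648 = 472316064)
J - p(F(2, -3), 181) = 472316064 - 1*152 = 472316064 - 152 = 472315912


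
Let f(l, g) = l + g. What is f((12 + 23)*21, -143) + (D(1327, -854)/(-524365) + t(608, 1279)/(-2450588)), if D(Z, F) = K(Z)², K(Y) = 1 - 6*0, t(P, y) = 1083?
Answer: 760720955021157/1285002576620 ≈ 592.00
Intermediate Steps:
K(Y) = 1 (K(Y) = 1 - 1*0 = 1 + 0 = 1)
D(Z, F) = 1 (D(Z, F) = 1² = 1)
f(l, g) = g + l
f((12 + 23)*21, -143) + (D(1327, -854)/(-524365) + t(608, 1279)/(-2450588)) = (-143 + (12 + 23)*21) + (1/(-524365) + 1083/(-2450588)) = (-143 + 35*21) + (1*(-1/524365) + 1083*(-1/2450588)) = (-143 + 735) + (-1/524365 - 1083/2450588) = 592 - 570337883/1285002576620 = 760720955021157/1285002576620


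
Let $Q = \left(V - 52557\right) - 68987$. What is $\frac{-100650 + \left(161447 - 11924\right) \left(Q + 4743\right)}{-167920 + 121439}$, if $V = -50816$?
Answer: $\frac{25062697341}{46481} \approx 5.392 \cdot 10^{5}$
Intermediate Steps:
$Q = -172360$ ($Q = \left(-50816 - 52557\right) - 68987 = -103373 - 68987 = -172360$)
$\frac{-100650 + \left(161447 - 11924\right) \left(Q + 4743\right)}{-167920 + 121439} = \frac{-100650 + \left(161447 - 11924\right) \left(-172360 + 4743\right)}{-167920 + 121439} = \frac{-100650 + 149523 \left(-167617\right)}{-46481} = \left(-100650 - 25062596691\right) \left(- \frac{1}{46481}\right) = \left(-25062697341\right) \left(- \frac{1}{46481}\right) = \frac{25062697341}{46481}$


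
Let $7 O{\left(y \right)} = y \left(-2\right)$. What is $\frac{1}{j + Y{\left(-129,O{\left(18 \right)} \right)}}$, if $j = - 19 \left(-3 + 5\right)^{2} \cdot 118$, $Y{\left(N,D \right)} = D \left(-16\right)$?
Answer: $- \frac{7}{62200} \approx -0.00011254$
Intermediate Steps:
$O{\left(y \right)} = - \frac{2 y}{7}$ ($O{\left(y \right)} = \frac{y \left(-2\right)}{7} = \frac{\left(-2\right) y}{7} = - \frac{2 y}{7}$)
$Y{\left(N,D \right)} = - 16 D$
$j = -8968$ ($j = - 19 \cdot 2^{2} \cdot 118 = \left(-19\right) 4 \cdot 118 = \left(-76\right) 118 = -8968$)
$\frac{1}{j + Y{\left(-129,O{\left(18 \right)} \right)}} = \frac{1}{-8968 - 16 \left(\left(- \frac{2}{7}\right) 18\right)} = \frac{1}{-8968 - - \frac{576}{7}} = \frac{1}{-8968 + \frac{576}{7}} = \frac{1}{- \frac{62200}{7}} = - \frac{7}{62200}$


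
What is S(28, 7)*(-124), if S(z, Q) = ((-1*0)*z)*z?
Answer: 0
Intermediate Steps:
S(z, Q) = 0 (S(z, Q) = (0*z)*z = 0*z = 0)
S(28, 7)*(-124) = 0*(-124) = 0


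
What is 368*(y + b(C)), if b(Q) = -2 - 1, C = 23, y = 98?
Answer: 34960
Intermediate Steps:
b(Q) = -3
368*(y + b(C)) = 368*(98 - 3) = 368*95 = 34960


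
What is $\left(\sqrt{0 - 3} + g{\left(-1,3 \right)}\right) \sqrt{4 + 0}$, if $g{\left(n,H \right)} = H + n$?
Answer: $4 + 2 i \sqrt{3} \approx 4.0 + 3.4641 i$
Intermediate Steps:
$\left(\sqrt{0 - 3} + g{\left(-1,3 \right)}\right) \sqrt{4 + 0} = \left(\sqrt{0 - 3} + \left(3 - 1\right)\right) \sqrt{4 + 0} = \left(\sqrt{-3} + 2\right) \sqrt{4} = \left(i \sqrt{3} + 2\right) 2 = \left(2 + i \sqrt{3}\right) 2 = 4 + 2 i \sqrt{3}$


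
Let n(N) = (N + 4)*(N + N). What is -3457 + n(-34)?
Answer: -1417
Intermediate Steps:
n(N) = 2*N*(4 + N) (n(N) = (4 + N)*(2*N) = 2*N*(4 + N))
-3457 + n(-34) = -3457 + 2*(-34)*(4 - 34) = -3457 + 2*(-34)*(-30) = -3457 + 2040 = -1417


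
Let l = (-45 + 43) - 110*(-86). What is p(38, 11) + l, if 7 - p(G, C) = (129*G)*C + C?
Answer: -44468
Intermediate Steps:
p(G, C) = 7 - C - 129*C*G (p(G, C) = 7 - ((129*G)*C + C) = 7 - (129*C*G + C) = 7 - (C + 129*C*G) = 7 + (-C - 129*C*G) = 7 - C - 129*C*G)
l = 9458 (l = -2 + 9460 = 9458)
p(38, 11) + l = (7 - 1*11 - 129*11*38) + 9458 = (7 - 11 - 53922) + 9458 = -53926 + 9458 = -44468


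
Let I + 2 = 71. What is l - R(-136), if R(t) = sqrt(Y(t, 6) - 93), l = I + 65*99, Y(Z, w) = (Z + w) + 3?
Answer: 6504 - 2*I*sqrt(55) ≈ 6504.0 - 14.832*I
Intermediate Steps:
I = 69 (I = -2 + 71 = 69)
Y(Z, w) = 3 + Z + w
l = 6504 (l = 69 + 65*99 = 69 + 6435 = 6504)
R(t) = sqrt(-84 + t) (R(t) = sqrt((3 + t + 6) - 93) = sqrt((9 + t) - 93) = sqrt(-84 + t))
l - R(-136) = 6504 - sqrt(-84 - 136) = 6504 - sqrt(-220) = 6504 - 2*I*sqrt(55)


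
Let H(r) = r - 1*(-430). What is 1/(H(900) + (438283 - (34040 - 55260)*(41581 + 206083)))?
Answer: 1/5255869693 ≈ 1.9026e-10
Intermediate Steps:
H(r) = 430 + r (H(r) = r + 430 = 430 + r)
1/(H(900) + (438283 - (34040 - 55260)*(41581 + 206083))) = 1/((430 + 900) + (438283 - (34040 - 55260)*(41581 + 206083))) = 1/(1330 + (438283 - (-21220)*247664)) = 1/(1330 + (438283 - 1*(-5255430080))) = 1/(1330 + (438283 + 5255430080)) = 1/(1330 + 5255868363) = 1/5255869693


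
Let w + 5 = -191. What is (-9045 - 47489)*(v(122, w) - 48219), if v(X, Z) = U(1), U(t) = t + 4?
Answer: 2725730276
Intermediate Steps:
w = -196 (w = -5 - 191 = -196)
U(t) = 4 + t
v(X, Z) = 5 (v(X, Z) = 4 + 1 = 5)
(-9045 - 47489)*(v(122, w) - 48219) = (-9045 - 47489)*(5 - 48219) = -56534*(-48214) = 2725730276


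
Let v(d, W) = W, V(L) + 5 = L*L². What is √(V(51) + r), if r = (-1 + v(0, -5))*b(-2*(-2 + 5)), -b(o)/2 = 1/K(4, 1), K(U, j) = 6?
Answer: 2*√33162 ≈ 364.21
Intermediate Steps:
V(L) = -5 + L³ (V(L) = -5 + L*L² = -5 + L³)
b(o) = -⅓ (b(o) = -2/6 = -2*⅙ = -⅓)
r = 2 (r = (-1 - 5)*(-⅓) = -6*(-⅓) = 2)
√(V(51) + r) = √((-5 + 51³) + 2) = √((-5 + 132651) + 2) = √(132646 + 2) = √132648 = 2*√33162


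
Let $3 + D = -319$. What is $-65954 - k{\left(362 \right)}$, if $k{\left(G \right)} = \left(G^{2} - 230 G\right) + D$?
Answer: $-113416$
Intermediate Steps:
$D = -322$ ($D = -3 - 319 = -322$)
$k{\left(G \right)} = -322 + G^{2} - 230 G$ ($k{\left(G \right)} = \left(G^{2} - 230 G\right) - 322 = -322 + G^{2} - 230 G$)
$-65954 - k{\left(362 \right)} = -65954 - \left(-322 + 362^{2} - 83260\right) = -65954 - \left(-322 + 131044 - 83260\right) = -65954 - 47462 = -113416$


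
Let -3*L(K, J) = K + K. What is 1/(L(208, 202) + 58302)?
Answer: 3/174490 ≈ 1.7193e-5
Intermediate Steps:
L(K, J) = -2*K/3 (L(K, J) = -(K + K)/3 = -2*K/3)
1/(L(208, 202) + 58302) = 1/(-⅔*208 + 58302) = 1/(-416/3 + 58302) = 1/(174490/3) = 3/174490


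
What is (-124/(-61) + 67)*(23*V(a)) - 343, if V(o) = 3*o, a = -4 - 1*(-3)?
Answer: -311482/61 ≈ -5106.3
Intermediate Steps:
a = -1 (a = -4 + 3 = -1)
(-124/(-61) + 67)*(23*V(a)) - 343 = (-124/(-61) + 67)*(23*(3*(-1))) - 343 = (-124*(-1/61) + 67)*(23*(-3)) - 343 = (124/61 + 67)*(-69) - 343 = (4211/61)*(-69) - 343 = -290559/61 - 343 = -311482/61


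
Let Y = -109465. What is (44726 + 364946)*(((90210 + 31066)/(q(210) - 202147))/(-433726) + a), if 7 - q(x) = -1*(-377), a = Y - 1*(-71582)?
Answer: -681596878318521601560/43918444171 ≈ -1.5520e+10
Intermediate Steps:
a = -37883 (a = -109465 - 1*(-71582) = -109465 + 71582 = -37883)
q(x) = -370 (q(x) = 7 - (-1)*(-377) = 7 - 1*377 = 7 - 377 = -370)
(44726 + 364946)*(((90210 + 31066)/(q(210) - 202147))/(-433726) + a) = (44726 + 364946)*(((90210 + 31066)/(-370 - 202147))/(-433726) - 37883) = 409672*((121276/(-202517))*(-1/433726) - 37883) = 409672*((121276*(-1/202517))*(-1/433726) - 37883) = 409672*(-121276/202517*(-1/433726) - 37883) = 409672*(60638/43918444171 - 37883) = 409672*(-1663762420469355/43918444171) = -681596878318521601560/43918444171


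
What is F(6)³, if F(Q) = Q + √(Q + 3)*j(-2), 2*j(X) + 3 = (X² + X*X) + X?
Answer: 9261/8 ≈ 1157.6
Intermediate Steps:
j(X) = -3/2 + X² + X/2 (j(X) = -3/2 + ((X² + X*X) + X)/2 = -3/2 + ((X² + X²) + X)/2 = -3/2 + (2*X² + X)/2 = -3/2 + (X + 2*X²)/2 = -3/2 + (X² + X/2) = -3/2 + X² + X/2)
F(Q) = Q + 3*√(3 + Q)/2 (F(Q) = Q + √(Q + 3)*(-3/2 + (-2)² + (½)*(-2)) = Q + √(3 + Q)*(-3/2 + 4 - 1) = Q + √(3 + Q)*(3/2) = Q + 3*√(3 + Q)/2)
F(6)³ = (6 + 3*√(3 + 6)/2)³ = (6 + 3*√9/2)³ = (6 + (3/2)*3)³ = (6 + 9/2)³ = (21/2)³ = 9261/8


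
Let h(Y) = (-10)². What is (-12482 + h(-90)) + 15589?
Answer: 3207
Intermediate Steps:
h(Y) = 100
(-12482 + h(-90)) + 15589 = (-12482 + 100) + 15589 = -12382 + 15589 = 3207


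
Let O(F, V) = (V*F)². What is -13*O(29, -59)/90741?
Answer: -1312337/3129 ≈ -419.41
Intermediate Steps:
O(F, V) = F²*V² (O(F, V) = (F*V)² = F²*V²)
-13*O(29, -59)/90741 = -13*29²*(-59)²/90741 = -10933*3481*(1/90741) = -13*2927521*(1/90741) = -38057773*1/90741 = -1312337/3129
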